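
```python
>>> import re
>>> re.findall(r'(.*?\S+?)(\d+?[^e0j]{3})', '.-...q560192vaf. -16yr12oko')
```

[('.-...q', '560192'), ('vaf. -', '16yr'), ('1', '2oko')]

The pattern matches zero or more of any character (lazy), then one or more of a non-whitespace character (lazy) (captured); then one or more of a digit (lazy), then exactly 3 of any character except [e0j] (captured).
A non-greedy quantifier consumes as few characters as it can — just enough that the remainder of the pattern still matches from where it stops; whatever follows it matches normally.
Scanning left to right: at [0:12] match '.-...q560192', groups = ('.-...q', '560192'); at [12:22] match 'vaf. -16yr', groups = ('vaf. -', '16yr'); at [22:27] match '12oko', groups = ('1', '2oko').
2 groups means each result is a tuple of 2 captured strings — 3 here.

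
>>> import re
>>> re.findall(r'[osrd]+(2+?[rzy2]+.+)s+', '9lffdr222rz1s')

['222rz1']

Pattern: one or more of one of [osrd]; then one or more of a literal '2' (lazy), then one or more of one of [rzy2], then one or more of any character (captured); then one or more of a literal 's'.
With a single group, `findall` returns only what that group captured — 1 item.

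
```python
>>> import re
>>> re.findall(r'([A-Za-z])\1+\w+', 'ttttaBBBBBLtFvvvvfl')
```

['t']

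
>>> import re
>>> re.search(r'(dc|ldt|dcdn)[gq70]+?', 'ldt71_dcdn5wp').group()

'ldt7'

The match spans [0:4] → 'ldt7'.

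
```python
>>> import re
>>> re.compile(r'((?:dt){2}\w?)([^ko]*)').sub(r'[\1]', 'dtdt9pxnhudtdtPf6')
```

Pattern: the literal 'dt' repeated 2 times, then optionally a word character (captured); then zero or more of any character except [ko] (captured).
Matches: at [0:17] → 'dtdt9pxnhudtdtPf6'.
The replacement refers to a captured group, so each match is rewritten using its own captured text.

'[dtdt9]'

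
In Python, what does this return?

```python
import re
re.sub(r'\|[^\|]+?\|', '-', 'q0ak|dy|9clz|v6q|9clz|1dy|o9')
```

Matches: at [4:8] → '|dy|'; at [12:17] → '|v6q|'; at [21:26] → '|1dy|'.
Each match is replaced by '-'.

'q0ak-9clz-9clz-o9'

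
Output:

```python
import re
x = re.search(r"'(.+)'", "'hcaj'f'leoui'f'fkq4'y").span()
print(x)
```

The match spans [0:21] → "'hcaj'f'leoui'f'fkq4'".

(0, 21)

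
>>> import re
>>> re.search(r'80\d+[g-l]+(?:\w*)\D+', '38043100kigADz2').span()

(1, 14)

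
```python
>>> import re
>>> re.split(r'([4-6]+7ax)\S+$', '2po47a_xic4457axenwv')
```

['2po47a_xic', '4457ax', '']

This matches one or more of a character in [4-6], then the literal '7ax' (captured); then one or more of a non-whitespace character; then anchored at the end.
Matches to split on: at [10:20] → '4457axenwv'.
`re.split` interleaves the captured-group text with the surrounding fragments.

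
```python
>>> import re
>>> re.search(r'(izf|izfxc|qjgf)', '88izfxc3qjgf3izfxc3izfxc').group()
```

'izf'

Alternation isn't longest-match — the leftmost alternative that fits at this position is chosen.
The match spans [2:5] → 'izf'.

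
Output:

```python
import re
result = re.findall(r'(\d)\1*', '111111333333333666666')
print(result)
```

['1', '3', '6']

`\1` is not a pattern — it's the concrete string captured by group 1, re-applied verbatim.
Scanning left to right: at [0:6] match '111111', group 1 = '1'; at [6:15] match '333333333', group 1 = '3'; at [15:21] match '666666', group 1 = '6'.
Because there's exactly one group, `findall` drops the full match and keeps group 1 from each hit.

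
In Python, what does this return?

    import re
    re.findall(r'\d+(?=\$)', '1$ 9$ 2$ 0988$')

Because the assertion is zero-width, the text it checks is not consumed and won't appear in the result.
Matches: at [0:1] → '1'; at [3:4] → '9'; at [6:7] → '2'; at [9:13] → '0988'.
Since nothing is captured, `findall` lists the 4 matched substrings directly.

['1', '9', '2', '0988']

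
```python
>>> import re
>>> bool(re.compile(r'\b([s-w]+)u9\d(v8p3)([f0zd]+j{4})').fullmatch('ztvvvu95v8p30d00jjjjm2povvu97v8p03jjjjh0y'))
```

False

This matches a word boundary (`\b`, zero-width); then one or more of a character in [s-w] (captured); then the literal 'u9', then a digit; then the literal 'v8', then the literal 'p3' (captured); then one or more of one of [f0zd], then exactly 4 of the literal 'j' (captured).
`fullmatch` succeeds only if the pattern covers the string from start to end.
Here there's no way to consume every character, so the call returns None, and `bool(None)` is False.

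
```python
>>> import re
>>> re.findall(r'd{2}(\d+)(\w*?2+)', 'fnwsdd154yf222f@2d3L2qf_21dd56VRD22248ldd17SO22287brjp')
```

Because the quantifier is non-greedy, it stops expanding at the earliest point where the rest of the pattern can succeed.
2 groups means each result is a tuple of 2 captured strings — 3 here.

[('154', 'yf222'), ('56', 'VRD222'), ('17', 'SO222')]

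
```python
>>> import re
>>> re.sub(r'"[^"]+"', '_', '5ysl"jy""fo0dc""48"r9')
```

Each match is replaced by '_'.

'5ysl___r9'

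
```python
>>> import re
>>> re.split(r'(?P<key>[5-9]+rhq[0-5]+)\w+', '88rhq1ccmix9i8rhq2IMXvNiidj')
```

Pattern: one or more of a character in [5-9], then the literal 'rhq', then one or more of a character in [0-5] (captured as 'key'); then one or more of a word character.
With a capturing group present, the delimiter's captured portion is kept in the result list.

['', '88rhq1', '']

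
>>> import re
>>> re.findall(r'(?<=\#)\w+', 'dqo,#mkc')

['mkc']

The positive lookaround only admits positions where the adjacent text matches; those characters stay outside the span.
Matches: at [5:8] → 'mkc'.
`findall` yields the raw match text (1 of them) because the pattern has no groups.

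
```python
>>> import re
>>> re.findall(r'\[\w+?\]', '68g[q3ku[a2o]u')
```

`findall` yields the raw match text (1 of them) because the pattern has no groups.

['[a2o]']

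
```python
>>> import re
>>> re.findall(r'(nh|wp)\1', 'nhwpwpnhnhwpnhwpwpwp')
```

['wp', 'nh', 'wp']

`\1` is not a pattern — it's the concrete string captured by group 1, re-applied verbatim.
Scanning left to right: at [2:6] match 'wpwp', group 1 = 'wp'; at [6:10] match 'nhnh', group 1 = 'nh'; at [14:18] match 'wpwp', group 1 = 'wp'.
One capturing group, so `findall` returns just the captured substring from each match — 3 in all.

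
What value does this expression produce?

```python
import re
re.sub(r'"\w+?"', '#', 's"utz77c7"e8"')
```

's#e8"'

Every occurrence is swapped for '#'.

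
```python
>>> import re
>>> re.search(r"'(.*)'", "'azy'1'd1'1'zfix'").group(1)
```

"azy'1'd1'1'zfix"

The match spans [0:17] → "'azy'1'd1'1'zfix'".
Captured: group 1 = "azy'1'd1'1'zfix".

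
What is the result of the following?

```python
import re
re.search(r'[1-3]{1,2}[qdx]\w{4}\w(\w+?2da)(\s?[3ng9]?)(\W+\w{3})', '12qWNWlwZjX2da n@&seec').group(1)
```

'ZjX2da'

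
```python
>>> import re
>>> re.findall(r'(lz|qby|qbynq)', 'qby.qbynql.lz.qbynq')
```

['qby', 'qby', 'lz', 'qby']

Alternation isn't longest-match — the leftmost alternative that fits at this position is chosen.
Because there's exactly one group, `findall` drops the full match and keeps group 1 from each hit.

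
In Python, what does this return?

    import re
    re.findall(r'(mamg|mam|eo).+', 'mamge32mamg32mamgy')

Branches in `(...|...)` are attempted left-to-right; the first branch that allows the whole pattern to succeed is taken.
With a single group, `findall` returns only what that group captured — 1 item.

['mamg']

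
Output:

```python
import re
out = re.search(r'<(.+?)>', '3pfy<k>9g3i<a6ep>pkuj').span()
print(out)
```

(4, 7)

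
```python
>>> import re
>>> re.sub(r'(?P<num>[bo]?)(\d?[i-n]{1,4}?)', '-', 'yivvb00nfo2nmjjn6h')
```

The pattern matches optionally one of [bo] (captured as 'num'); then optionally a digit, then 1 to 4 of a character in [i-n] (lazy) (captured).
Because the quantifier is non-greedy, it stops expanding at the earliest point where the rest of the pattern can succeed.
Matches: at [1:2] → 'i'; at [6:8] → '0n'; at [9:12] → 'o2n'; at [12:13] → 'm'; at [13:14] → 'j'; ….
Each match is replaced by '-'.

'y-vvb0-f-----6h'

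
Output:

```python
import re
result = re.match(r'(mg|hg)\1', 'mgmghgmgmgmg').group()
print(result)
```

mgmg

`\1` is not a pattern — it's the concrete string captured by group 1, re-applied verbatim.
`re.match` won't scan ahead — the pattern has to work from the very first character.
The match spans [0:4] → 'mgmg'.
Captured: group 1 = 'mg'.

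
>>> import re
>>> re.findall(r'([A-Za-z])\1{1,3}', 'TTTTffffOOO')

['T', 'f', 'O']

After group 1 captures some text, `\1` only succeeds where that same text appears again.
With a single group, `findall` returns only what that group captured — 3 items.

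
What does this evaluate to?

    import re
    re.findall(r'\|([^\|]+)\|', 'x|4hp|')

Scanning left to right: at [1:6] match '|4hp|', group 1 = '4hp'.
`findall` collects group 1 from the one match (1 total).

['4hp']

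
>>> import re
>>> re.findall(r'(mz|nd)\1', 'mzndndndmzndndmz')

['nd', 'nd']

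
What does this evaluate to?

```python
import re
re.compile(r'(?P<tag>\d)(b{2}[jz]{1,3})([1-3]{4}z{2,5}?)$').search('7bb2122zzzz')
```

None

Here nothing in the string fits, so the call returns None.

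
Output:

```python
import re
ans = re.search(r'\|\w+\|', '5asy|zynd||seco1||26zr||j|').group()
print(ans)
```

`re.search` tries every starting position until one works.
The match spans [4:10] → '|zynd|'.

|zynd|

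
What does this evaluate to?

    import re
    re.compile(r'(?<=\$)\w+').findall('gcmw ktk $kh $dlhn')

['kh', 'dlhn']

The positive lookaround only admits positions where the adjacent text matches; those characters stay outside the span.
Since nothing is captured, `findall` lists the 2 matched substrings directly.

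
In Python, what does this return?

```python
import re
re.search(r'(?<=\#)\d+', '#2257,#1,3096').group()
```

'2257'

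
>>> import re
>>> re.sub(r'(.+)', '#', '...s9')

'#'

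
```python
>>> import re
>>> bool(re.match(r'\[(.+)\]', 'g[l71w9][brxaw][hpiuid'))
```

False

With `match`, the pattern is implicitly anchored at the beginning.
Here the pattern fails at index 0, so the call returns None, and `bool(None)` is False.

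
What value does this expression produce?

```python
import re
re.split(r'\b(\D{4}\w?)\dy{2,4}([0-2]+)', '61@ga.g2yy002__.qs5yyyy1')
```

This matches a word boundary (`\b`, zero-width); then exactly 4 of a non-digit, then optionally a word character (captured); then a digit, then 2 to 4 of the literal 'y'; then one or more of a character in [0-2] (captured).
Matches to split on: at [2:13] → '@ga.g2yy002'.
The group in the pattern means `split` returns the separators' captures alongside the pieces.

['61', '@ga.g', '002', '__.qs5yyyy1']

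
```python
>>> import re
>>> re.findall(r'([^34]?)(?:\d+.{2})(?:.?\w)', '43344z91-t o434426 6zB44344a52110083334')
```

This matches optionally any character except [34] (captured); then one or more of a digit, then exactly 2 of any character (non-capturing group); then optionally any character, then a word character (non-capturing group).
Matches: at [0:8] match '43344z91', group 1 = ''; at [11:22] match 'o434426 6zB', group 1 = 'o'; at [22:31] match '44344a521', group 1 = ''; at [31:39] match '10083334', group 1 = '1'.
One capturing group, so `findall` returns just the captured substring from each match — 4 in all.

['', 'o', '', '1']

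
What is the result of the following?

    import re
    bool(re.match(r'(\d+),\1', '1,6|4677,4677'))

False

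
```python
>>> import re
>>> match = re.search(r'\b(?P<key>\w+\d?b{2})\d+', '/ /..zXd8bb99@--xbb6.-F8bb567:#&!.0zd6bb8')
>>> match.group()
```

The match spans [5:13] → 'zXd8bb99'.

'zXd8bb99'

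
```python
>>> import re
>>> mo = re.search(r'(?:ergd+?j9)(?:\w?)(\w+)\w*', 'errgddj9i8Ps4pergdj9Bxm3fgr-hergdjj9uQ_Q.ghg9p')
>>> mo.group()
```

The pattern matches the literal 'erg', then one or more of the literal 'd' (lazy), then the literal 'j9' (non-capturing group); then optionally a word character (non-capturing group); then one or more of a word character (captured); then zero or more of a word character.
`re.search` tries every starting position until one works.
The match spans [14:27] → 'ergdj9Bxm3fgr'.
Captured: group 1 = 'xm3fgr'.

'ergdj9Bxm3fgr'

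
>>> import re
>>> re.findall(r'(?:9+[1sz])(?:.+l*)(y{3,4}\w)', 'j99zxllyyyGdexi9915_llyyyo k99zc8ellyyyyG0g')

['yyyG']

This matches one or more of the literal '9', then one of [1sz] (non-capturing group); then one or more of any character, then zero or more of a literal 'l' (non-capturing group); then 3 to 4 of the literal 'y', then a word character (captured).
Walking the string: at [1:41] match '99zxllyyyGdexi9915_llyyyo k99zc8ellyyyyG', group 1 = 'yyyG'.
One capturing group, so `findall` returns just the captured substring from the one match — 1 in all.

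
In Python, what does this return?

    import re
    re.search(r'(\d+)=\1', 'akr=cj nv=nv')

A backreference is literal: `\1` must see the identical characters the first group matched.
`re.search` tries every starting position until one works.
Here no position works, so the call returns None.

None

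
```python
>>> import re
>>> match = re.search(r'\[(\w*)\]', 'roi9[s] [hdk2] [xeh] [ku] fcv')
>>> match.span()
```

The match spans [4:7] → '[s]'.

(4, 7)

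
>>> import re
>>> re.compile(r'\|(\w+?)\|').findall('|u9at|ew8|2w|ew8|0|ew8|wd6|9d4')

['u9at', '2w', '0', 'wd6']

Scanning left to right: at [0:6] match '|u9at|', group 1 = 'u9at'; at [9:13] match '|2w|', group 1 = '2w'; at [16:19] match '|0|', group 1 = '0'; at [22:27] match '|wd6|', group 1 = 'wd6'.
Because there's exactly one group, `findall` drops the full match and keeps group 1 from each hit.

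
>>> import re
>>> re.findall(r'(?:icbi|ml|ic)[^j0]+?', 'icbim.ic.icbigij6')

['icbim', 'ic.', 'icbig']

Alternation tries branches left to right and keeps the first one that lets the overall match succeed at that position.
Matches: at [0:5] → 'icbim'; at [6:9] → 'ic.'; at [9:14] → 'icbig'.
`findall` yields the raw match text (3 of them) because the pattern has no groups.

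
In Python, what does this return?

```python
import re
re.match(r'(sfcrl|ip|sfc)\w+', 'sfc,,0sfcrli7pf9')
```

None

`match` is anchored at position 0; if the pattern doesn't fit there, it returns None.
Here the string doesn't start with a match, so the call returns None.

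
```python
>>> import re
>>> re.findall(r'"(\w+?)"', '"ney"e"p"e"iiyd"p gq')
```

One capturing group, so `findall` returns just the captured substring from each match — 3 in all.

['ney', 'p', 'iiyd']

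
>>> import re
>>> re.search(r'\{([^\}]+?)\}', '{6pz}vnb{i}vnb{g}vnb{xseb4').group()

`search` walks the string left to right and returns the first match it finds.
The match spans [0:5] → '{6pz}'.
Captured: group 1 = '6pz'.

'{6pz}'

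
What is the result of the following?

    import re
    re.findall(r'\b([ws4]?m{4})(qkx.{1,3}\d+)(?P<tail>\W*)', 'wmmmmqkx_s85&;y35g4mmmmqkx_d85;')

[('wmmmm', 'qkx_s85', '&;')]

3 groups means the one result is a tuple of 3 captured strings — 1 here.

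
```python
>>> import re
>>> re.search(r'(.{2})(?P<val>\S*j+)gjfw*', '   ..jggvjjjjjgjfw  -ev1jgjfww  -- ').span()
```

(1, 18)

Pattern: exactly 2 of any character (captured); then zero or more of a non-whitespace character, then one or more of a literal 'j' (captured as 'val'); then the literal 'gjf', then zero or more of a literal 'w'.
The match spans [1:18] → '  ..jggvjjjjjgjfw'.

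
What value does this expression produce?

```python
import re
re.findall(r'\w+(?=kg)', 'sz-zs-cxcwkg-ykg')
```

The `(?=…)`/`(?<=…)` assertion just peeks at neighbouring text; it doesn't advance the match position.
Since nothing is captured, `findall` lists the 2 matched substrings directly.

['cxcw', 'y']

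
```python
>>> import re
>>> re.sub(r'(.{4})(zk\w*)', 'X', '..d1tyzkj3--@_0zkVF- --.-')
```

The pattern matches exactly 4 of any character (captured); then the literal 'zk', then zero or more of a word character (captured).
Matches: at [2:10] → 'd1tyzkj3'; at [11:19] → '-@_0zkVF'.
Each match is replaced by 'X'.

'..X-X- --.-'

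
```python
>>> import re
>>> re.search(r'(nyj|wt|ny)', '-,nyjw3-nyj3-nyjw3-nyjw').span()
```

(2, 5)

`|` is ordered: at each position the engine commits to the first alternative that works.
The match spans [2:5] → 'nyj'.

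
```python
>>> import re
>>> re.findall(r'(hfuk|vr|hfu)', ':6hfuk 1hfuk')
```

['hfuk', 'hfuk']

Branches in `(...|...)` are attempted left-to-right; the first branch that allows the whole pattern to succeed is taken.
Scanning left to right: at [2:6] match 'hfuk', group 1 = 'hfuk'; at [8:12] match 'hfuk', group 1 = 'hfuk'.
`findall` collects group 1 from each match (2 total).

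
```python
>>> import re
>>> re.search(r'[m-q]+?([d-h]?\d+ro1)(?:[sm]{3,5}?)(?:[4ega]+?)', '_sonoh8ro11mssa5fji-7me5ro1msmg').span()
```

(21, 31)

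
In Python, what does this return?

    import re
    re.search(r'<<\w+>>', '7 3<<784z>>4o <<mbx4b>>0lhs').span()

`re.search` scans for the first position where the pattern succeeds.
The match spans [3:11] → '<<784z>>'.

(3, 11)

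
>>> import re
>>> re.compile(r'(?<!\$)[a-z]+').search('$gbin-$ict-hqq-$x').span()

`(?!…)`/`(?<!…)` only lets a position through if the neighbouring text does NOT match; no characters are consumed.
The match spans [2:5] → 'bin'.

(2, 5)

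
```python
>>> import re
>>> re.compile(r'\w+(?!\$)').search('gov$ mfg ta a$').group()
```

'go'

`(?!…)`/`(?<!…)` only lets a position through if the neighbouring text does NOT match; no characters are consumed.
`re.search` scans for the first position where the pattern succeeds.
The match spans [0:2] → 'go'.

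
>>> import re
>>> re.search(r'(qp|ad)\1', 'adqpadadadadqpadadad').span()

(4, 8)

A backreference is literal: `\1` must see the identical characters the first group matched.
The match spans [4:8] → 'adad'.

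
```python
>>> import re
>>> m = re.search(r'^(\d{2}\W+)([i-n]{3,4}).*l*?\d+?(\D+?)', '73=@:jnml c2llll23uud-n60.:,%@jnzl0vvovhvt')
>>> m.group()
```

A `+?`/`*?`/`{m,n}?` starts at its minimum and grows only as far as needed for what follows to match.
The match spans [0:36] → '73=@:jnml c2llll23uud-n60.:,%@jnzl0v'.

'73=@:jnml c2llll23uud-n60.:,%@jnzl0v'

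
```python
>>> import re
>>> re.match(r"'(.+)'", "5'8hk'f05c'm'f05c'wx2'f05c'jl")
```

None

`match` is anchored at position 0; if the pattern doesn't fit there, it returns None.
Here the string doesn't start with a match, so the call returns None.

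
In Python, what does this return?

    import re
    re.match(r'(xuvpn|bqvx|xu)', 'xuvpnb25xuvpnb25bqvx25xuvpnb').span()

Alternation tries branches left to right and keeps the first one that lets the overall match succeed at that position.
With `match`, the pattern is implicitly anchored at the beginning.
The match spans [0:5] → 'xuvpn'.
Captured: group 1 = 'xuvpn'.

(0, 5)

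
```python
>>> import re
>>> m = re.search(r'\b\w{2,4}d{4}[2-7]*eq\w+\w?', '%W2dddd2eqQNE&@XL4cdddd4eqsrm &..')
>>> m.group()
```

This matches a word boundary (`\b`, zero-width); then 2 to 4 of a word character, then exactly 4 of a literal 'd', then zero or more of a character in [2-7]; then the literal 'eq', then one or more of a word character, then optionally a word character.
Unlike `match`, `search` isn't anchored — it looks for the pattern anywhere in the string.
The match spans [1:13] → 'W2dddd2eqQNE'.

'W2dddd2eqQNE'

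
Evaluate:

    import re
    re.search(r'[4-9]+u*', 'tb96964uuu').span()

(2, 10)

The pattern matches one or more of a character in [4-9]; then zero or more of a literal 'u'.
The match spans [2:10] → '96964uuu'.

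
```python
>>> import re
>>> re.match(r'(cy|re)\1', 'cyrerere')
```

None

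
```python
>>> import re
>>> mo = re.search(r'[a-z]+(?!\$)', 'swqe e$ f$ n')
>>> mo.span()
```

`(?!…)`/`(?<!…)` only lets a position through if the neighbouring text does NOT match; no characters are consumed.
`re.search` tries every starting position until one works.
The match spans [0:4] → 'swqe'.

(0, 4)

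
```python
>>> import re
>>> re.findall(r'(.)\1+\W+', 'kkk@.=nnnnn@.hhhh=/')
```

['k', 'n', 'h']

`\1` is not a pattern — it's the concrete string captured by group 1, re-applied verbatim.
`findall` collects group 1 from each match (3 total).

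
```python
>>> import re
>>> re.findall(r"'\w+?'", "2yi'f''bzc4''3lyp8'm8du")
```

["'f'", "'bzc4'", "'3lyp8'"]

Matches: at [3:6] → "'f'"; at [6:12] → "'bzc4'"; at [12:19] → "'3lyp8'".
No capturing groups, so `findall` returns the 3 full match strings.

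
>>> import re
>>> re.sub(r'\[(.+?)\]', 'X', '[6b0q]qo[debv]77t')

'XqoX77t'

Matches: at [0:6] → '[6b0q]'; at [8:14] → '[debv]'.
Each match is replaced by 'X'.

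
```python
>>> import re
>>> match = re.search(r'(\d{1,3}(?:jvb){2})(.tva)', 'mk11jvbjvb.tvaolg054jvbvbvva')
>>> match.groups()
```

('11jvbjvb', '.tva')

The match spans [2:14] → '11jvbjvb.tva'.
Captured: group 1 = '11jvbjvb', group 2 = '.tva'.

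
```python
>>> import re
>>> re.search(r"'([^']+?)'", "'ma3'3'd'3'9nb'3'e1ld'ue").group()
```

"'ma3'"

The match spans [0:5] → "'ma3'".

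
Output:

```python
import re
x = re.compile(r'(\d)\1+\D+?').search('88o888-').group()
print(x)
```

88o

After group 1 captures some text, `\1` only succeeds where that same text appears again.
The match spans [0:3] → '88o'.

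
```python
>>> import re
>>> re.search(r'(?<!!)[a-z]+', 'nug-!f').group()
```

'nug'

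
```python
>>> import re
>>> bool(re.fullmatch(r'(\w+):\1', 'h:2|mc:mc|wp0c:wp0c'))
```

False

After group 1 captures some text, `\1` only succeeds where that same text appears again.
`re.fullmatch` requires the pattern to consume the entire string.
Here the pattern can't cover the whole string, so the call returns None, and `bool(None)` is False.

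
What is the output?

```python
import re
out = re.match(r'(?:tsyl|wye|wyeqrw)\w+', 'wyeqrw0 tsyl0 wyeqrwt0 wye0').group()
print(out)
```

wyeqrw0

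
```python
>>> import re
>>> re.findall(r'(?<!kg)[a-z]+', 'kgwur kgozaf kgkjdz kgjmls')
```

['kgwur', 'kgozaf', 'kgkjdz', 'kgjmls']

The negative lookaround is zero-width — it rules out positions where the adjacent text would match, without consuming anything.
No capturing groups, so `findall` returns the 4 full match strings.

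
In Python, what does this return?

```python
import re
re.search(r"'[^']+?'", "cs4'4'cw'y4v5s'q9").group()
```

"'4'"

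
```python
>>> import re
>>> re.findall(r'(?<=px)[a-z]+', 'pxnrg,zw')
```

['nrg']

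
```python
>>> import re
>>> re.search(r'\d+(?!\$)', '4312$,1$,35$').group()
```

'431'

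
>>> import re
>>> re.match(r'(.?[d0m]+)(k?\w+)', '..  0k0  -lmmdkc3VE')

Pattern: optionally any character, then one or more of one of [d0m] (captured); then optionally a literal 'k', then one or more of a word character (captured).
`re.match` won't scan ahead — the pattern has to work from the very first character.
Here the string doesn't start with a match, so the call returns None.

None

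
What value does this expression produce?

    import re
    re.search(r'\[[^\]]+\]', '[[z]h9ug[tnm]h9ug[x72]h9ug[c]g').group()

'[[z]'

The match spans [0:4] → '[[z]'.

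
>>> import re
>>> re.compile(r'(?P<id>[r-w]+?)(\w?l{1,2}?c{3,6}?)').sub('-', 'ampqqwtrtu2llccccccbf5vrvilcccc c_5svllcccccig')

'ampqq-cccbf5-c c_5-ccig'

This matches one or more of a character in [r-w] (lazy) (captured as 'id'); then optionally a word character, then 1 to 2 of a literal 'l' (lazy), then 3 to 6 of the literal 'c' (lazy) (captured).
Matches: at [5:16] → 'wtrtu2llccc'; at [22:30] → 'vrvilccc'; at [35:42] → 'svllccc'.
Each match is replaced by '-'.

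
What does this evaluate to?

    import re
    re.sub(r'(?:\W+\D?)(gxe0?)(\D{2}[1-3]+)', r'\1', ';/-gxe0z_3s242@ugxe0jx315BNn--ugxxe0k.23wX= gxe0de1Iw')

'gxe0s242gxe05BNn--ugxxe0k.23wXgxe0Iw'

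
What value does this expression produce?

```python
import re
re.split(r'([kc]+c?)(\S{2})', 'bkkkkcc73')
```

Pattern: one or more of one of [kc], then optionally a literal 'c' (captured); then exactly 2 of a non-whitespace character (captured).
Matches to split on: at [1:9] → 'kkkkcc73'.
With a capturing group present, the delimiter's captured portion is kept in the result list.

['b', 'kkkkcc', '73', '']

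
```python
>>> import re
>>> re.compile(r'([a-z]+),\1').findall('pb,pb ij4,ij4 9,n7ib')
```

The backreference `\1` re-matches whatever the first group consumed, character for character.
Scanning left to right: at [0:5] match 'pb,pb', group 1 = 'pb'.
`findall` collects group 1 from the one match (1 total).

['pb']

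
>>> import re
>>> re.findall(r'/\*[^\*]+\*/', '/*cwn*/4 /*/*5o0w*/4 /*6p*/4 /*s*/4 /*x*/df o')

['/*cwn*/', '/*5o0w*/', '/*6p*/', '/*s*/', '/*x*/']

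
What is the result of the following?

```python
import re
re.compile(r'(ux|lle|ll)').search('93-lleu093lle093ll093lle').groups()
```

('lle',)

`|` is ordered: at each position the engine commits to the first alternative that works.
`re.search` scans for the first position where the pattern succeeds.
The match spans [3:6] → 'lle'.
Captured: group 1 = 'lle'.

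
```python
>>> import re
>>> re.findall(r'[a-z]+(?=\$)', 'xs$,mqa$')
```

The lookaround is zero-width — it requires the adjacent text to match without consuming it, so the asserted text isn't part of the match.
Since nothing is captured, `findall` lists the 2 matched substrings directly.

['xs', 'mqa']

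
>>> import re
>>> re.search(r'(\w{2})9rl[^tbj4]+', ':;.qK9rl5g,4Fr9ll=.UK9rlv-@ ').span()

(3, 11)

This matches exactly 2 of a word character (captured); then the literal '9rl', then one or more of any character except [tbj4].
`re.search` tries every starting position until one works.
The match spans [3:11] → 'qK9rl5g,'.
Captured: group 1 = 'qK'.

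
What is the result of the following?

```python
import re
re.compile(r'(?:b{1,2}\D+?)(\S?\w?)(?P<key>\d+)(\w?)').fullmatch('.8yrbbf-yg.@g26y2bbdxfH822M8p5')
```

None

Pattern: 1 to 2 of the literal 'b', then one or more of a non-digit (lazy) (non-capturing group); then optionally a non-whitespace character, then optionally a word character (captured); then one or more of a digit (captured as 'key'); then optionally a word character (captured).
`re.fullmatch` requires the pattern to consume the entire string.
Here the pattern can't cover the whole string, so the call returns None.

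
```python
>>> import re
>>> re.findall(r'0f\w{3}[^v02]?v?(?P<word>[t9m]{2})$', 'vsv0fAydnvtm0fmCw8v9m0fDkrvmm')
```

['mm']

The pattern matches the literal '0f', then exactly 3 of a word character; then optionally any character except [v02], then optionally the literal 'v'; then exactly 2 of one of [t9m] (captured as 'word'); then anchored at the end.
Walking the string: at [21:29] match '0fDkrvmm', group 1 = 'mm'.
Because there's exactly one group, `findall` drops the full match and keeps group 1 from the one hit.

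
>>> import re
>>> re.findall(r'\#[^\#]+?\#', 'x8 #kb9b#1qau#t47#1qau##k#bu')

Matches: at [3:9] → '#kb9b#'; at [13:18] → '#t47#'; at [23:26] → '#k#'.
No capturing groups, so `findall` returns the 3 full match strings.

['#kb9b#', '#t47#', '#k#']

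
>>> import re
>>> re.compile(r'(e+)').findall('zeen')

['ee']

Because there's exactly one group, `findall` drops the full match and keeps group 1 from the one hit.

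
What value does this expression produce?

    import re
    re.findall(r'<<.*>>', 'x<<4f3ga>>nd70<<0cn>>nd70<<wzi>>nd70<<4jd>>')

`findall` yields the raw match text (1 of them) because the pattern has no groups.

['<<4f3ga>>nd70<<0cn>>nd70<<wzi>>nd70<<4jd>>']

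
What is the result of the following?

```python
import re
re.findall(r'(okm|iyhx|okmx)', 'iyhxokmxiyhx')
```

Branches in `(...|...)` are attempted left-to-right; the first branch that allows the whole pattern to succeed is taken.
One capturing group, so `findall` returns just the captured substring from each match — 3 in all.

['iyhx', 'okm', 'iyhx']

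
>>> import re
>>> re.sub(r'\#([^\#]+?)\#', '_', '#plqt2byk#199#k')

Matches: at [0:10] → '#plqt2byk#'.
Each match is replaced by '_'.

'_199#k'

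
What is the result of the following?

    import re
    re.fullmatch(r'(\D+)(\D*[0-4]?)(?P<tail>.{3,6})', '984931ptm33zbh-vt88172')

None

For `fullmatch`, every character of the input must be accounted for by the pattern.
Here the pattern can't cover the whole string, so the call returns None.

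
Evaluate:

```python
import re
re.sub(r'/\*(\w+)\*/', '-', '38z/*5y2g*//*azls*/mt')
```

'38z--mt'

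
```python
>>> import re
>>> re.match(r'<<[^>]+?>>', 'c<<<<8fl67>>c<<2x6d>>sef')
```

None

`match` is anchored at position 0; if the pattern doesn't fit there, it returns None.
Here the pattern fails at index 0, so the call returns None.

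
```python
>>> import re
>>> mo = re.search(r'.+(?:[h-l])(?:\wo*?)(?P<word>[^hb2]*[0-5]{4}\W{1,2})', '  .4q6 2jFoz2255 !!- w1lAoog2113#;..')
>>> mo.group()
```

The match spans [0:34] → '  .4q6 2jFoz2255 !!- w1lAoog2113#;'.

'  .4q6 2jFoz2255 !!- w1lAoog2113#;'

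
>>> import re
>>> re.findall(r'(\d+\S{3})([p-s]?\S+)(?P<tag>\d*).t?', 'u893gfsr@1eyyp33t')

[('893gfs', 'r@1eyyp33', '')]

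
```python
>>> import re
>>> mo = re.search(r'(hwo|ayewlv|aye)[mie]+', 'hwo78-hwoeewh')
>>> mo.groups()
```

`re.search` scans for the first position where the pattern succeeds.
The match spans [6:11] → 'hwoee'.
Captured: group 1 = 'hwo'.

('hwo',)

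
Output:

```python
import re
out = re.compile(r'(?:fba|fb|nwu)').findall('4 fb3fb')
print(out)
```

['fb', 'fb']

Matches: at [2:4] → 'fb'; at [5:7] → 'fb'.
No capturing groups, so `findall` returns the 2 full match strings.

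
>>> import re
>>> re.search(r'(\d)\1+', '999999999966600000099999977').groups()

`\1` has to match the exact text group 1 already captured.
`re.search` scans for the first position where the pattern succeeds.
The match spans [0:10] → '9999999999'.
Captured: group 1 = '9'.

('9',)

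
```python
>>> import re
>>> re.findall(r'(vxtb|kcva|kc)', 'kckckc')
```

['kc', 'kc', 'kc']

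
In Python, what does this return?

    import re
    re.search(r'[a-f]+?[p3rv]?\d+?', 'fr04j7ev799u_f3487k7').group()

'fr0'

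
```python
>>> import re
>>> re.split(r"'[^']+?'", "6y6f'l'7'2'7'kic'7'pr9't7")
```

Splitting on the pattern gives 5 pieces.

['6y6f', '7', '7', '7', 't7']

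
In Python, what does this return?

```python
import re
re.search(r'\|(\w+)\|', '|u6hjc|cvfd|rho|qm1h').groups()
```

('u6hjc',)

The match spans [0:7] → '|u6hjc|'.
Captured: group 1 = 'u6hjc'.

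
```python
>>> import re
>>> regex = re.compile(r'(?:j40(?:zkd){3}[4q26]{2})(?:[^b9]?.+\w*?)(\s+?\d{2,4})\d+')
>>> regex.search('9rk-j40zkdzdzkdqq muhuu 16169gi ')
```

Pattern: the literal 'j40', then the literal 'zkd' repeated 3 times, then exactly 2 of one of [4q26] (non-capturing group); then optionally any character except [b9], then one or more of any character, then zero or more of a word character (lazy) (non-capturing group); then one or more of whitespace (lazy), then 2 to 4 of a digit (captured); then one or more of a digit.
`re.search` scans for the first position where the pattern succeeds.
Here no position works, so the call returns None.

None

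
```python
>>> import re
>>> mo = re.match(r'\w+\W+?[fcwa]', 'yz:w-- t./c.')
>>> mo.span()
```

(0, 4)

With `match`, the pattern is implicitly anchored at the beginning.
The match spans [0:4] → 'yz:w'.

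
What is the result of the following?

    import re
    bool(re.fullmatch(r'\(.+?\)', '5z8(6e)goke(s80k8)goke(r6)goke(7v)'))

False

`re.fullmatch` requires the pattern to consume the entire string.
Here the pattern can't cover the whole string, so the call returns None, and `bool(None)` is False.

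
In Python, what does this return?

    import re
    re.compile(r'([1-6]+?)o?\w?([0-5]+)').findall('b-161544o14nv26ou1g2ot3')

[('1', '1544'), ('1', '4'), ('26', '1'), ('2', '3')]

This matches one or more of a character in [1-6] (lazy) (captured); then optionally the literal 'o', then optionally a word character; then one or more of a character in [0-5] (captured).
2 groups means each result is a tuple of 2 captured strings — 4 here.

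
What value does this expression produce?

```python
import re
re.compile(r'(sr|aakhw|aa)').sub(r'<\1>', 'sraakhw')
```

The regex engine tests alternatives in the order written; an earlier branch that matches wins even if a later one would match more.
Matches: at [0:2] → 'sr'; at [2:7] → 'aakhw'.
Each match is replaced using the text its own group 1 captured.

'<sr><aakhw>'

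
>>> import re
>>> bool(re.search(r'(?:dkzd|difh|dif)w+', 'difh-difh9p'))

False

Here no position works, so the call returns None, and `bool(None)` is False.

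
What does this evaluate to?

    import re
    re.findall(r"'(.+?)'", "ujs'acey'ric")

['acey']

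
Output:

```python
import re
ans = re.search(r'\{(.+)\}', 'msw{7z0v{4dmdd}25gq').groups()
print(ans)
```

('7z0v{4dmdd',)

The match spans [3:15] → '{7z0v{4dmdd}'.
Captured: group 1 = '7z0v{4dmdd'.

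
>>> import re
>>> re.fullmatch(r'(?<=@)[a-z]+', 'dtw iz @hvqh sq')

`re.fullmatch` requires the pattern to consume the entire string.
Here the pattern can't cover the whole string, so the call returns None.

None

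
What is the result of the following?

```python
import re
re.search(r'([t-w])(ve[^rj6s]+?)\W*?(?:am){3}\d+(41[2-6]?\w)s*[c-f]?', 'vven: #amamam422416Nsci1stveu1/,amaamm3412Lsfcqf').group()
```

'vven: #amamam422416Nsc'

This matches a character in [t-w] (captured); then the literal 've', then one or more of any character except [rj6s] (lazy) (captured); then zero or more of a non-word character (lazy), then the literal 'am' repeated 3 times, then one or more of a digit; then the literal '41', then optionally a character in [2-6], then a word character (captured); then zero or more of the literal 's', then optionally a character in [c-f].
The match spans [0:22] → 'vven: #amamam422416Nsc'.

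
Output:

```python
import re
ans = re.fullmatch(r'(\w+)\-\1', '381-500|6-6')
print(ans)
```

The backreference `\1` re-matches whatever the first group consumed, character for character.
`fullmatch` succeeds only if the pattern covers the string from start to end.
Here there's no way to consume every character, so the call returns None.

None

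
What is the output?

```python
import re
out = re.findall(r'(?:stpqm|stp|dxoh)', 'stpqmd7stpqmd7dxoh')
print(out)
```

Alternation isn't longest-match — the leftmost alternative that fits at this position is chosen.
Walking the string: at [0:5] → 'stpqm'; at [7:12] → 'stpqm'; at [14:18] → 'dxoh'.
`findall` yields the raw match text (3 of them) because the pattern has no groups.

['stpqm', 'stpqm', 'dxoh']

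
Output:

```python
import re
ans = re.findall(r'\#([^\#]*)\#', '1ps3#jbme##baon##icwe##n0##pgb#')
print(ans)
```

['jbme', 'baon', 'icwe', 'n0', 'pgb']

Walking the string: at [4:10] match '#jbme#', group 1 = 'jbme'; at [10:16] match '#baon#', group 1 = 'baon'; at [16:22] match '#icwe#', group 1 = 'icwe'; at [22:26] match '#n0#', group 1 = 'n0'; at [26:31] match '#pgb#', group 1 = 'pgb'.
Because there's exactly one group, `findall` drops the full match and keeps group 1 from each hit.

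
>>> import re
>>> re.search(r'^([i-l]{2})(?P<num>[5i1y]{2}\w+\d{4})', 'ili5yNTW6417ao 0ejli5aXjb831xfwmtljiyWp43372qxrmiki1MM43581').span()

Pattern: anchored at the start of the string; then exactly 2 of a character in [i-l] (captured); then exactly 2 of one of [5i1y], then one or more of a word character, then exactly 4 of a digit (captured as 'num').
Unlike `match`, `search` isn't anchored — it looks for the pattern anywhere in the string.
The match spans [0:12] → 'ili5yNTW6417'.
Captured: group 1 = 'il', group 2 = 'i5yNTW6417'.

(0, 12)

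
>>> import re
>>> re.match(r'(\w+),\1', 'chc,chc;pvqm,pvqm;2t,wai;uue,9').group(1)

`\1` has to match the exact text group 1 already captured.
With `match`, the pattern is implicitly anchored at the beginning.
The match spans [0:7] → 'chc,chc'.
Captured: group 1 = 'chc'.

'chc'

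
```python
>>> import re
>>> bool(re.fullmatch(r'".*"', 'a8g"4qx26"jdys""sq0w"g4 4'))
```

False

For `fullmatch`, every character of the input must be accounted for by the pattern.
Here the pattern can't cover the whole string, so the call returns None, and `bool(None)` is False.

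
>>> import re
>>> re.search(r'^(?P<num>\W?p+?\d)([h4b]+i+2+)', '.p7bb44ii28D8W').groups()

('.p7', 'bb44ii2')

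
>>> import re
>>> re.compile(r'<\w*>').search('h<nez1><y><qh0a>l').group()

Unlike `match`, `search` isn't anchored — it looks for the pattern anywhere in the string.
The match spans [1:7] → '<nez1>'.

'<nez1>'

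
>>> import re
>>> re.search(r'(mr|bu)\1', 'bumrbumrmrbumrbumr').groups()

`\1` is not a pattern — it's the concrete string captured by group 1, re-applied verbatim.
`re.search` scans for the first position where the pattern succeeds.
The match spans [6:10] → 'mrmr'.
Captured: group 1 = 'mr'.

('mr',)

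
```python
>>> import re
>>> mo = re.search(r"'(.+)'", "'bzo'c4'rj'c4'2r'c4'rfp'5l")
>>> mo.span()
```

The match spans [0:24] → "'bzo'c4'rj'c4'2r'c4'rfp'".

(0, 24)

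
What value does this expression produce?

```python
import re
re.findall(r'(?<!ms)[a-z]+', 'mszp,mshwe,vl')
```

['mszp', 'mshwe', 'vl']

The negative lookahead/lookbehind blocks any match where the forbidden context is present.
No capturing groups, so `findall` returns the 3 full match strings.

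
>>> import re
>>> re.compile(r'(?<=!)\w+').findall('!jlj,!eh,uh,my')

Lookahead/lookbehind check context without consuming it, so the matched span excludes the asserted characters.
Walking the string: at [1:4] → 'jlj'; at [6:8] → 'eh'.
`findall` yields the raw match text (2 of them) because the pattern has no groups.

['jlj', 'eh']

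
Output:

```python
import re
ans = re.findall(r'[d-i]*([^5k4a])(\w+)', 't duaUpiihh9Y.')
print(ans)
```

[(' ', 'duaUpiihh9Y')]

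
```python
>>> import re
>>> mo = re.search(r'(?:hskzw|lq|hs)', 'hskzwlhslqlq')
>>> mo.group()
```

'hskzw'

Alternation tries branches left to right and keeps the first one that lets the overall match succeed at that position.
`search` walks the string left to right and returns the first match it finds.
The match spans [0:5] → 'hskzw'.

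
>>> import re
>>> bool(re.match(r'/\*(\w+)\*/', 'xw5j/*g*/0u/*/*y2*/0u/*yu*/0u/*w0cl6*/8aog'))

False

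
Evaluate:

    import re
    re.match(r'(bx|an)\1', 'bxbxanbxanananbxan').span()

(0, 4)

A backreference is literal: `\1` must see the identical characters the first group matched.
`re.match` won't scan ahead — the pattern has to work from the very first character.
The match spans [0:4] → 'bxbx'.
Captured: group 1 = 'bx'.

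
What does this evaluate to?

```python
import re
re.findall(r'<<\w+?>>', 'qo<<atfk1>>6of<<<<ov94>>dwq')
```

Walking the string: at [2:11] → '<<atfk1>>'; at [16:24] → '<<ov94>>'.
Since nothing is captured, `findall` lists the 2 matched substrings directly.

['<<atfk1>>', '<<ov94>>']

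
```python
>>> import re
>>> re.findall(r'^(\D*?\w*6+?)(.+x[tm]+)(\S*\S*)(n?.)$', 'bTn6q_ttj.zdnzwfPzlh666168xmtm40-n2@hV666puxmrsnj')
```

[('bTn6', 'q_ttj.zdnzwfPzlh666168xmtm40-n2@hV666puxm', 'rsn', 'j')]

This matches anchored at the start of the string; then zero or more of a non-digit (lazy), then zero or more of a word character, then one or more of the literal '6' (lazy) (captured); then one or more of any character, then a literal 'x', then one or more of one of [tm] (captured); then zero or more of a non-whitespace character, then zero or more of a non-whitespace character (captured); then optionally a literal 'n', then any character (captured); then anchored at the end.
Matches: at [0:49] match 'bTn6q_ttj.zdnzwfPzlh666168xmtm40-n2@hV666puxmrsnj', groups = ('bTn6', 'q_ttj.zdnzwfPzlh666168xmtm40-n2@hV666puxm', 'rsn', 'j').
Multiple groups make `findall` return tuples — one 4-tuple for the one match.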